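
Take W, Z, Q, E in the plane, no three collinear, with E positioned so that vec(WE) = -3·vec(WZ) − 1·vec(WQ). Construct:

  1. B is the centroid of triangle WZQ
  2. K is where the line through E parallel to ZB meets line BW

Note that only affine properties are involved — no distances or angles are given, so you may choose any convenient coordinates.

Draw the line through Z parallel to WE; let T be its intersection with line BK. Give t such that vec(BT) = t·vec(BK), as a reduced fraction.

t = 5/12

Choose coordinates W = (0, 0), Z = (1, 0), Q = (0, 1), E = (-3, -1).
1. B is the centroid of triangle WZQ ⇒ B = (1/3, 1/3)
2. K is where the line through E parallel to ZB meets line BW ⇒ K = (-5/3, -5/3)
through Z parallel to WE: direction (-3, -1); meets BK at T = (-1/2, -1/2)
T = B + t·(K−B) with t = 5/12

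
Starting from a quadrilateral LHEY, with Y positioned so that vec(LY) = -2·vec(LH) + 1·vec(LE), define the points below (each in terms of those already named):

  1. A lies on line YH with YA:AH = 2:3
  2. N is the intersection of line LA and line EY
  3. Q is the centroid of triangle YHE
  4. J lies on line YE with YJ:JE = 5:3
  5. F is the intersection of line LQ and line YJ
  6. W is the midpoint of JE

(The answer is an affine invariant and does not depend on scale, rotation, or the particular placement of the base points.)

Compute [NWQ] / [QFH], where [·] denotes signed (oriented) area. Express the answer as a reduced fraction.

Work in coordinates with L = (0, 0), H = (1, 0), E = (0, 1), Y = (-2, 1).
1. A lies on line YH with YA:AH = 2:3 ⇒ A = (-4/5, 3/5)
2. N is the intersection of line LA and line EY ⇒ N = (-4/3, 1)
3. Q is the centroid of triangle YHE ⇒ Q = (-1/3, 2/3)
4. J lies on line YE with YJ:JE = 5:3 ⇒ J = (-3/4, 1)
5. F is the intersection of line LQ and line YJ ⇒ F = (-1/2, 1)
6. W is the midpoint of JE ⇒ W = (-3/8, 1)
2·[NWQ] = -23/72, 2·[QFH] = -1/3
[NWQ]:[QFH] = -23/72:-1/3 = 23/24

[NWQ]:[QFH] = 23/24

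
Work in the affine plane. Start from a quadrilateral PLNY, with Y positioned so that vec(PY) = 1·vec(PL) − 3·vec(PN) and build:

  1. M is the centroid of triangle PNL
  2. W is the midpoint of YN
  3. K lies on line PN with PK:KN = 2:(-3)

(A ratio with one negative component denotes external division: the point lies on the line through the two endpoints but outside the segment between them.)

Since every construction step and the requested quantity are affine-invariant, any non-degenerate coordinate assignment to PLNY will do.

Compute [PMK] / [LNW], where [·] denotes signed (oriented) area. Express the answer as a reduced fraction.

Work in coordinates with P = (0, 0), L = (1, 0), N = (0, 1), Y = (1, -3).
1. M is the centroid of triangle PNL ⇒ M = (1/3, 1/3)
2. W is the midpoint of YN ⇒ W = (1/2, -1)
3. K lies on line PN with PK:KN = 2:(-3) ⇒ K = (0, -2)
2·[PMK] = -2/3, 2·[LNW] = 3/2
[PMK]:[LNW] = -2/3:3/2 = -4/9

[PMK]:[LNW] = -4/9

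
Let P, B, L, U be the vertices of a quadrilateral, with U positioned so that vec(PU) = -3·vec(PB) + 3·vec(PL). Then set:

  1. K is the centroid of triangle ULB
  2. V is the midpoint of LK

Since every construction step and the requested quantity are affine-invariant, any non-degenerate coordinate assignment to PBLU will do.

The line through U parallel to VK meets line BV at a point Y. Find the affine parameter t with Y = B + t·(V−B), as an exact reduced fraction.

Assign P = (0, 0), B = (1, 0), L = (0, 1), U = (-3, 3) — the answer is frame-independent, so this choice is without loss of generality.
1. K is the centroid of triangle ULB ⇒ K = (-2/3, 4/3)
2. V is the midpoint of LK ⇒ V = (-1/3, 7/6)
through U parallel to VK: direction (-1/3, 1/6); meets BV at Y = (-5/3, 7/3)
Y = B + t·(V−B) with t = 2

t = 2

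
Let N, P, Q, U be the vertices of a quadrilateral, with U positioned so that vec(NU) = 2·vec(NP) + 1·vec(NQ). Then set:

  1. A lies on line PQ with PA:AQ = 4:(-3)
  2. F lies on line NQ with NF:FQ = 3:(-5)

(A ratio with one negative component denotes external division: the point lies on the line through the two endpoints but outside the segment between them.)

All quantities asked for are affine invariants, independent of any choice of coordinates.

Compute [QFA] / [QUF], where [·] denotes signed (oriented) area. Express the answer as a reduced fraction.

[QFA]:[QUF] = 3/2

Assign N = (0, 0), P = (1, 0), Q = (0, 1), U = (2, 1) — the answer is frame-independent, so this choice is without loss of generality.
1. A lies on line PQ with PA:AQ = 4:(-3) ⇒ A = (-3, 4)
2. F lies on line NQ with NF:FQ = 3:(-5) ⇒ F = (0, -3/2)
2·[QFA] = -15/2, 2·[QUF] = -5
[QFA]:[QUF] = -15/2:-5 = 3/2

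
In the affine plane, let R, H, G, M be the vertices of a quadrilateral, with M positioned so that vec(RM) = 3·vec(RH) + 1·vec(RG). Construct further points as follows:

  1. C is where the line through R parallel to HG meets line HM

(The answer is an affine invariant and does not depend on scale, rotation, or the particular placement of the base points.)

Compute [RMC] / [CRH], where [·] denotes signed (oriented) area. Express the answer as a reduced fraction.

[RMC]:[CRH] = 4

Work in coordinates with R = (0, 0), H = (1, 0), G = (0, 1), M = (3, 1).
1. C is where the line through R parallel to HG meets line HM ⇒ C = (1/3, -1/3)
2·[RMC] = -4/3, 2·[CRH] = -1/3
[RMC]:[CRH] = -4/3:-1/3 = 4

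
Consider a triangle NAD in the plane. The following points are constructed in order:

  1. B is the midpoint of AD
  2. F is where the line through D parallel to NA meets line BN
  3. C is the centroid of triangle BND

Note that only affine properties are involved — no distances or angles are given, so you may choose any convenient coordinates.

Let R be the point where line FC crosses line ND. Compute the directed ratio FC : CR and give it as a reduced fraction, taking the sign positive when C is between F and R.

FC:CR = 5

Choose coordinates N = (0, 0), A = (1, 0), D = (0, 1).
1. B is the midpoint of AD ⇒ B = (1/2, 1/2)
2. F is where the line through D parallel to NA meets line BN ⇒ F = (1, 1)
3. C is the centroid of triangle BND ⇒ C = (1/6, 1/2)
line FC meets ND at R = (0, 2/5)
C = F + t·(R−F) with t = 5/6, so FC:CR = 5/6:1/6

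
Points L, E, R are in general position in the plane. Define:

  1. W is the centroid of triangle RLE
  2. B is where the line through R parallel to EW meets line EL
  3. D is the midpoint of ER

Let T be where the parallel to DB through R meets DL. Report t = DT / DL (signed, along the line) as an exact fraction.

Assign L = (0, 0), E = (1, 0), R = (0, 1) — the answer is frame-independent, so this choice is without loss of generality.
1. W is the centroid of triangle RLE ⇒ W = (1/3, 1/3)
2. B is where the line through R parallel to EW meets line EL ⇒ B = (2, 0)
3. D is the midpoint of ER ⇒ D = (1/2, 1/2)
through R parallel to DB: direction (3/2, -1/2); meets DL at T = (3/4, 3/4)
T = D + t·(L−D) with t = -1/2

t = -1/2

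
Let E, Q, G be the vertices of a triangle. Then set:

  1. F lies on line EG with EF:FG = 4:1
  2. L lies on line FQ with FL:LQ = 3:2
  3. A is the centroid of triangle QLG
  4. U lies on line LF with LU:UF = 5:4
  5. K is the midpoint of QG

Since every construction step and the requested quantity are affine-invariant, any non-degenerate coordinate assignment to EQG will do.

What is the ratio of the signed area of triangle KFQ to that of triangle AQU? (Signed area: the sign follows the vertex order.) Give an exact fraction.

[KFQ]:[AQU] = -45/22

Set E = (0, 0), Q = (1, 0), G = (0, 1); any affine frame gives the same invariant.
1. F lies on line EG with EF:FG = 4:1 ⇒ F = (0, 4/5)
2. L lies on line FQ with FL:LQ = 3:2 ⇒ L = (3/5, 8/25)
3. A is the centroid of triangle QLG ⇒ A = (8/15, 11/25)
4. U lies on line LF with LU:UF = 5:4 ⇒ U = (4/15, 44/75)
5. K is the midpoint of QG ⇒ K = (1/2, 1/2)
2·[KFQ] = 1/10, 2·[AQU] = -11/225
[KFQ]:[AQU] = 1/10:-11/225 = -45/22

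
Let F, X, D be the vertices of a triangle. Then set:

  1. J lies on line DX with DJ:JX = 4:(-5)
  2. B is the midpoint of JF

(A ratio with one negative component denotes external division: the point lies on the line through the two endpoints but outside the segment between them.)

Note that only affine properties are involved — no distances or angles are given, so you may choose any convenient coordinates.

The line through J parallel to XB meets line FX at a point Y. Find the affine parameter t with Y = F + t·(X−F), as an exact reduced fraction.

t = 2

Work in coordinates with F = (0, 0), X = (1, 0), D = (0, 1).
1. J lies on line DX with DJ:JX = 4:(-5) ⇒ J = (-4, 5)
2. B is the midpoint of JF ⇒ B = (-2, 5/2)
through J parallel to XB: direction (-3, 5/2); meets FX at Y = (2, 0)
Y = F + t·(X−F) with t = 2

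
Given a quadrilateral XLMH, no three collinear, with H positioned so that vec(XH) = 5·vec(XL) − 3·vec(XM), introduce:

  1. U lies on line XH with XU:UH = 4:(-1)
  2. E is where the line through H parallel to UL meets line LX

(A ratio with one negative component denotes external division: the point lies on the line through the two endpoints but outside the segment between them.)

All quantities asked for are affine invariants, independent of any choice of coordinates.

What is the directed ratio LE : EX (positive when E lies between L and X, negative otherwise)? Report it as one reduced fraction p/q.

LE:EX = 1/3

Work in coordinates with X = (0, 0), L = (1, 0), M = (0, 1), H = (5, -3).
1. U lies on line XH with XU:UH = 4:(-1) ⇒ U = (20/3, -4)
2. E is where the line through H parallel to UL meets line LX ⇒ E = (3/4, 0)
E = L + t·(X−L) with t = 1/4, so LE:EX = t:(1−t) = 1/4:3/4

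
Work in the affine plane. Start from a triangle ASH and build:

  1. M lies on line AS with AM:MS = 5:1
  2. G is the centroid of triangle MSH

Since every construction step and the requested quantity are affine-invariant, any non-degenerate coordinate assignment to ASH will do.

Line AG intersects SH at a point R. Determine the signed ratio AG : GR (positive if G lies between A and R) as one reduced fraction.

AG:GR = 17

Assign A = (0, 0), S = (1, 0), H = (0, 1) — the answer is frame-independent, so this choice is without loss of generality.
1. M lies on line AS with AM:MS = 5:1 ⇒ M = (5/6, 0)
2. G is the centroid of triangle MSH ⇒ G = (11/18, 1/3)
line AG meets SH at R = (11/17, 6/17)
G = A + t·(R−A) with t = 17/18, so AG:GR = 17/18:1/18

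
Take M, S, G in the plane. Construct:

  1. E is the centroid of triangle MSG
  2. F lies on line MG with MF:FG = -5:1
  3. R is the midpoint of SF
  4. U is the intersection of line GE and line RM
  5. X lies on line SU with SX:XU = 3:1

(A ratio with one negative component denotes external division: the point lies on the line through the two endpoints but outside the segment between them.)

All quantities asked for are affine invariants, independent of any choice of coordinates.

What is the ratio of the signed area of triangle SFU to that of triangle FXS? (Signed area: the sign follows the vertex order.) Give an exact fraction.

[SFU]:[FXS] = 4/3

Assign M = (0, 0), S = (1, 0), G = (0, 1) — the answer is frame-independent, so this choice is without loss of generality.
1. E is the centroid of triangle MSG ⇒ E = (1/3, 1/3)
2. F lies on line MG with MF:FG = -5:1 ⇒ F = (0, 5/4)
3. R is the midpoint of SF ⇒ R = (1/2, 5/8)
4. U is the intersection of line GE and line RM ⇒ U = (4/13, 5/13)
5. X lies on line SU with SX:XU = 3:1 ⇒ X = (25/52, 15/52)
2·[SFU] = 25/52, 2·[FXS] = 75/208
[SFU]:[FXS] = 25/52:75/208 = 4/3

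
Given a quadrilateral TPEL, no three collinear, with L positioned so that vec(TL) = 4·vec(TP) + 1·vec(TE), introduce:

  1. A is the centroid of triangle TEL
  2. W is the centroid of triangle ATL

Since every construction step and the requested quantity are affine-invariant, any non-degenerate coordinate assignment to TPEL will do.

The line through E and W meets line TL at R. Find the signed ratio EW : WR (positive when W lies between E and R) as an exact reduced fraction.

Work in coordinates with T = (0, 0), P = (1, 0), E = (0, 1), L = (4, 1).
1. A is the centroid of triangle TEL ⇒ A = (4/3, 2/3)
2. W is the centroid of triangle ATL ⇒ W = (16/9, 5/9)
line EW meets TL at R = (2, 1/2)
W = E + t·(R−E) with t = 8/9, so EW:WR = 8/9:1/9

EW:WR = 8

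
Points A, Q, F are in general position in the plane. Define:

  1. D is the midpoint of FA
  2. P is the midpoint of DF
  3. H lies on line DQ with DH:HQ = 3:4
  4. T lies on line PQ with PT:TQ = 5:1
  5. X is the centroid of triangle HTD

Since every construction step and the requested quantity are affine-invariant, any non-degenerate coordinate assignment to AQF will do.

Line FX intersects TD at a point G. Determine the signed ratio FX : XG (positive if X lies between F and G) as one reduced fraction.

Assign A = (0, 0), Q = (1, 0), F = (0, 1) — the answer is frame-independent, so this choice is without loss of generality.
1. D is the midpoint of FA ⇒ D = (0, 1/2)
2. P is the midpoint of DF ⇒ P = (0, 3/4)
3. H lies on line DQ with DH:HQ = 3:4 ⇒ H = (3/7, 2/7)
4. T lies on line PQ with PT:TQ = 5:1 ⇒ T = (5/6, 1/8)
5. X is the centroid of triangle HTD ⇒ X = (53/126, 17/56)
line FX meets TD at G = (265/639, 89/284)
X = F + t·(G−F) with t = 71/70, so FX:XG = 71/70:-1/70

FX:XG = -71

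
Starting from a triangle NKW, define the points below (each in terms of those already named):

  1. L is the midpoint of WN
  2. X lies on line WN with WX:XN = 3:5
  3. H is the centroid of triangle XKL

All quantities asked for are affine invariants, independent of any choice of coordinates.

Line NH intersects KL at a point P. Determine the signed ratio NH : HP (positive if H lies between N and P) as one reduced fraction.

Assign N = (0, 0), K = (1, 0), W = (0, 1) — the answer is frame-independent, so this choice is without loss of generality.
1. L is the midpoint of WN ⇒ L = (0, 1/2)
2. X lies on line WN with WX:XN = 3:5 ⇒ X = (0, 5/8)
3. H is the centroid of triangle XKL ⇒ H = (1/3, 3/8)
line NH meets KL at P = (4/13, 9/26)
H = N + t·(P−N) with t = 13/12, so NH:HP = 13/12:-1/12

NH:HP = -13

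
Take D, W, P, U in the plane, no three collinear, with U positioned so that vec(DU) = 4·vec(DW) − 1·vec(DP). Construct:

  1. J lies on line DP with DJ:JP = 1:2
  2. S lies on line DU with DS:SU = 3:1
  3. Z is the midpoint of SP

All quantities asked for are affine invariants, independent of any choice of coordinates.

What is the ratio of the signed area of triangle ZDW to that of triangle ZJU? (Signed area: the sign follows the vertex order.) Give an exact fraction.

Work in coordinates with D = (0, 0), W = (1, 0), P = (0, 1), U = (4, -1).
1. J lies on line DP with DJ:JP = 1:2 ⇒ J = (0, 1/3)
2. S lies on line DU with DS:SU = 3:1 ⇒ S = (3, -3/4)
3. Z is the midpoint of SP ⇒ Z = (3/2, 1/8)
2·[ZDW] = 1/8, 2·[ZJU] = 7/6
[ZDW]:[ZJU] = 1/8:7/6 = 3/28

[ZDW]:[ZJU] = 3/28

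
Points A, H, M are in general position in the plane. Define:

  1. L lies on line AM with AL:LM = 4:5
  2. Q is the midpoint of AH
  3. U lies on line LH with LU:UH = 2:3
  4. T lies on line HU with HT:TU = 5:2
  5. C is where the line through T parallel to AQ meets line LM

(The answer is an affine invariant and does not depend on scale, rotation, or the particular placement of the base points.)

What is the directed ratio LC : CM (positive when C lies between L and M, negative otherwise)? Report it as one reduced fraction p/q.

LC:CM = -16/51

Work in coordinates with A = (0, 0), H = (1, 0), M = (0, 1).
1. L lies on line AM with AL:LM = 4:5 ⇒ L = (0, 4/9)
2. Q is the midpoint of AH ⇒ Q = (1/2, 0)
3. U lies on line LH with LU:UH = 2:3 ⇒ U = (2/5, 4/15)
4. T lies on line HU with HT:TU = 5:2 ⇒ T = (4/7, 4/21)
5. C is where the line through T parallel to AQ meets line LM ⇒ C = (0, 4/21)
C = L + t·(M−L) with t = -16/35, so LC:CM = t:(1−t) = -16/35:51/35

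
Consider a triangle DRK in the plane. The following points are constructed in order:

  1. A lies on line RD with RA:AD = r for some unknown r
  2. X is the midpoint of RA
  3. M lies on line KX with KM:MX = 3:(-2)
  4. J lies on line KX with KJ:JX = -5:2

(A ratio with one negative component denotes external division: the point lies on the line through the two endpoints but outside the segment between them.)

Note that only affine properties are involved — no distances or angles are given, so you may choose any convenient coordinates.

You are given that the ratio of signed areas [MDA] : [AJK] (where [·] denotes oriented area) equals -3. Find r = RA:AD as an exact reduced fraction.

Work in coordinates with D = (0, 0), R = (1, 0), K = (0, 1).
1. With RA:AD = r, write λ = r/(r+1) so A = R + λ·(D−R); A is affine-linear in λ
2. X is the midpoint of RA ⇒ X is an affine combination of earlier points and hence also affine-linear in λ
3. M lies on line KX with KM:MX = 3:(-2) ⇒ M is an affine combination of earlier points and hence also affine-linear in λ
4. J lies on line KX with KJ:JX = -5:2 ⇒ J is an affine combination of earlier points and hence also affine-linear in λ
Every point depending on A is an affine combination of A and λ-independent points, so each such coordinate is linear in λ; the λ² term in each signed area is a multiple of (D−R)×(D−R) = 0, so 2·[MDA] and 2·[AJK] are each linear in λ. Evaluating at λ=0 and λ=1:
  2·[MDA] = 2·λ − 2,   2·[AJK] = 5/6·λ
So [MDA]:[AJK] = (2·λ − 2) / (5/6·λ). Setting this equal to -3:
  2·λ − 2 = -3·(5/6·λ)  ⇒  λ = 4/9
Then r = λ/(1−λ) = (4/9)/(5/9) = 4/5. Check: with r = 4/5, A = (5/9, 0) and [MDA]:[AJK] = -3 as required.

r = 4/5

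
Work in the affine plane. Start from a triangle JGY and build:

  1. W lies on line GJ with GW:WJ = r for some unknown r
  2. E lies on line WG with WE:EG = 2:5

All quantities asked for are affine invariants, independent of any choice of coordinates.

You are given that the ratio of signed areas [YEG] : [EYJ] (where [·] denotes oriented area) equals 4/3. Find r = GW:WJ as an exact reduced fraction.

r = 4

Set J = (0, 0), G = (1, 0), Y = (0, 1); any affine frame gives the same invariant.
1. With GW:WJ = r, write λ = r/(r+1) so W = G + λ·(J−G); W is affine-linear in λ
2. E lies on line WG with WE:EG = 2:5 ⇒ E is an affine combination of earlier points and hence also affine-linear in λ
Every point depending on W is an affine combination of W and λ-independent points, so each such coordinate is linear in λ; the λ² term in each signed area is a multiple of (J−G)×(J−G) = 0, so 2·[YEG] and 2·[EYJ] are each linear in λ. Evaluating at λ=0 and λ=1:
  2·[YEG] = 5/7·λ,   2·[EYJ] = -5/7·λ + 1
So [YEG]:[EYJ] = (5/7·λ) / (-5/7·λ + 1). Setting this equal to 4/3:
  5/7·λ = 4/3·(-5/7·λ + 1)  ⇒  λ = 4/5
Then r = λ/(1−λ) = (4/5)/(1/5) = 4. Check: with r = 4, W = (1/5, 0) and [YEG]:[EYJ] = 4/3 as required.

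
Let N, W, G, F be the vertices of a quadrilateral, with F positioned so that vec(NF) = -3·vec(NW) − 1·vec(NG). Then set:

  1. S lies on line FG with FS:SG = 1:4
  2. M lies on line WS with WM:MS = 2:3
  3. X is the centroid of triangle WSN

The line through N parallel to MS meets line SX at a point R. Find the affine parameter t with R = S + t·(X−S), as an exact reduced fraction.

Work in coordinates with N = (0, 0), W = (1, 0), G = (0, 1), F = (-3, -1).
1. S lies on line FG with FS:SG = 1:4 ⇒ S = (-12/5, -3/5)
2. M lies on line WS with WM:MS = 2:3 ⇒ M = (-9/25, -6/25)
3. X is the centroid of triangle WSN ⇒ X = (-7/15, -1/5)
through N parallel to MS: direction (-51/25, -9/25); meets SX at R = (17/5, 3/5)
R = S + t·(X−S) with t = 3

t = 3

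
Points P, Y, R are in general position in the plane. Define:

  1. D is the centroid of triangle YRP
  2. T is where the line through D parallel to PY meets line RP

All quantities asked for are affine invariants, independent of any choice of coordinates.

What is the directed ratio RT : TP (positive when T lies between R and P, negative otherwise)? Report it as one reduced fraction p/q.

RT:TP = 2

Set P = (0, 0), Y = (1, 0), R = (0, 1); any affine frame gives the same invariant.
1. D is the centroid of triangle YRP ⇒ D = (1/3, 1/3)
2. T is where the line through D parallel to PY meets line RP ⇒ T = (0, 1/3)
T = R + t·(P−R) with t = 2/3, so RT:TP = t:(1−t) = 2/3:1/3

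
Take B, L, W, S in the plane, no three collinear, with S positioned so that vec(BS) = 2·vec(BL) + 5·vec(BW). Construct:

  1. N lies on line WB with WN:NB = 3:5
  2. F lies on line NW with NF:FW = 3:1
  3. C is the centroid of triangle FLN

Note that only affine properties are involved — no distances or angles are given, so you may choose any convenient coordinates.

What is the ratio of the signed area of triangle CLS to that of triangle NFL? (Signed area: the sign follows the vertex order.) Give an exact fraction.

[CLS]:[NFL] = -41/3

Work in coordinates with B = (0, 0), L = (1, 0), W = (0, 1), S = (2, 5).
1. N lies on line WB with WN:NB = 3:5 ⇒ N = (0, 5/8)
2. F lies on line NW with NF:FW = 3:1 ⇒ F = (0, 29/32)
3. C is the centroid of triangle FLN ⇒ C = (1/3, 49/96)
2·[CLS] = 123/32, 2·[NFL] = -9/32
[CLS]:[NFL] = 123/32:-9/32 = -41/3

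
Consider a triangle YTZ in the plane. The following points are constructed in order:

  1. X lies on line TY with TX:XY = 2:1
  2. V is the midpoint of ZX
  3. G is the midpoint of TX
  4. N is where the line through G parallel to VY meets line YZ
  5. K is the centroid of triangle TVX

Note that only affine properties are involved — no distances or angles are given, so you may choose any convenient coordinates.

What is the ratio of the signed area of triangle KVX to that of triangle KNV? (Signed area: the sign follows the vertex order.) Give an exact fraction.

[KVX]:[KNV] = -1/8

Choose coordinates Y = (0, 0), T = (1, 0), Z = (0, 1).
1. X lies on line TY with TX:XY = 2:1 ⇒ X = (1/3, 0)
2. V is the midpoint of ZX ⇒ V = (1/6, 1/2)
3. G is the midpoint of TX ⇒ G = (2/3, 0)
4. N is where the line through G parallel to VY meets line YZ ⇒ N = (0, -2)
5. K is the centroid of triangle TVX ⇒ K = (1/2, 1/6)
2·[KVX] = 1/9, 2·[KNV] = -8/9
[KVX]:[KNV] = 1/9:-8/9 = -1/8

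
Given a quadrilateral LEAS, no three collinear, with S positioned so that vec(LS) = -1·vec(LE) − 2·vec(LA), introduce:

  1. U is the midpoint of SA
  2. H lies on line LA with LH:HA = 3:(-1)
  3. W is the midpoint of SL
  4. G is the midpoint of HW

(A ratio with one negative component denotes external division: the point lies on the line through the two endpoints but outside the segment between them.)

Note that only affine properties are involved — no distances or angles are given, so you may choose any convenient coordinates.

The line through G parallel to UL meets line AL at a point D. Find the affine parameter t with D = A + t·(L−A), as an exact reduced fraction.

Choose coordinates L = (0, 0), E = (1, 0), A = (0, 1), S = (-1, -2).
1. U is the midpoint of SA ⇒ U = (-1/2, -1/2)
2. H lies on line LA with LH:HA = 3:(-1) ⇒ H = (0, 3/2)
3. W is the midpoint of SL ⇒ W = (-1/2, -1)
4. G is the midpoint of HW ⇒ G = (-1/4, 1/4)
through G parallel to UL: direction (1/2, 1/2); meets AL at D = (0, 1/2)
D = A + t·(L−A) with t = 1/2

t = 1/2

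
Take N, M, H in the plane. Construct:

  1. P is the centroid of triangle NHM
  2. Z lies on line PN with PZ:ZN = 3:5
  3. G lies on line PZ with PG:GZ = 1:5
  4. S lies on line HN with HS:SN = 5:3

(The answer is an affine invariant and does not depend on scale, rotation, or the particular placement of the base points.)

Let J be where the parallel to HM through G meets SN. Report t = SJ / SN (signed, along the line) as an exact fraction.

Assign N = (0, 0), M = (1, 0), H = (0, 1) — the answer is frame-independent, so this choice is without loss of generality.
1. P is the centroid of triangle NHM ⇒ P = (1/3, 1/3)
2. Z lies on line PN with PZ:ZN = 3:5 ⇒ Z = (5/24, 5/24)
3. G lies on line PZ with PG:GZ = 1:5 ⇒ G = (5/16, 5/16)
4. S lies on line HN with HS:SN = 5:3 ⇒ S = (0, 3/8)
through G parallel to HM: direction (1, -1); meets SN at J = (0, 5/8)
J = S + t·(N−S) with t = -2/3

t = -2/3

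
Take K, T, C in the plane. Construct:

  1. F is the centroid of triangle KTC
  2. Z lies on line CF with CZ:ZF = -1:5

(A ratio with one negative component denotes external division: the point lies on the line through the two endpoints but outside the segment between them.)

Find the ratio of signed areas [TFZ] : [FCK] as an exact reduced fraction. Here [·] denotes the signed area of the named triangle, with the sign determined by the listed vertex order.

Set K = (0, 0), T = (1, 0), C = (0, 1); any affine frame gives the same invariant.
1. F is the centroid of triangle KTC ⇒ F = (1/3, 1/3)
2. Z lies on line CF with CZ:ZF = -1:5 ⇒ Z = (-1/12, 7/6)
2·[TFZ] = -5/12, 2·[FCK] = 1/3
[TFZ]:[FCK] = -5/12:1/3 = -5/4

[TFZ]:[FCK] = -5/4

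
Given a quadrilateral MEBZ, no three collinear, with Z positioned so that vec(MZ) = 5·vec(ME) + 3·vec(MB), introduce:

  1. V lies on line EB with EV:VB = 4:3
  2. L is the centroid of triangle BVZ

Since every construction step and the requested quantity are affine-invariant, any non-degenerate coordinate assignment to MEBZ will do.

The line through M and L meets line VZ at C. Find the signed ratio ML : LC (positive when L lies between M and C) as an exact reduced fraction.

Work in coordinates with M = (0, 0), E = (1, 0), B = (0, 1), Z = (5, 3).
1. V lies on line EB with EV:VB = 4:3 ⇒ V = (3/7, 4/7)
2. L is the centroid of triangle BVZ ⇒ L = (38/21, 32/21)
line ML meets VZ at C = (209/189, 176/189)
L = M + t·(C−M) with t = 18/11, so ML:LC = 18/11:-7/11

ML:LC = -18/7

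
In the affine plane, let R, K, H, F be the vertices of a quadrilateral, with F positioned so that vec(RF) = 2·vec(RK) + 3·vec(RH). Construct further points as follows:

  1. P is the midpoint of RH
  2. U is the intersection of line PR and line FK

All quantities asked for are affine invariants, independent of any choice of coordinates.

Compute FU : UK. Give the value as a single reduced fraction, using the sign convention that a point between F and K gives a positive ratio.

FU:UK = -2

Work in coordinates with R = (0, 0), K = (1, 0), H = (0, 1), F = (2, 3).
1. P is the midpoint of RH ⇒ P = (0, 1/2)
2. U is the intersection of line PR and line FK ⇒ U = (0, -3)
U = F + t·(K−F) with t = 2, so FU:UK = t:(1−t) = 2:-1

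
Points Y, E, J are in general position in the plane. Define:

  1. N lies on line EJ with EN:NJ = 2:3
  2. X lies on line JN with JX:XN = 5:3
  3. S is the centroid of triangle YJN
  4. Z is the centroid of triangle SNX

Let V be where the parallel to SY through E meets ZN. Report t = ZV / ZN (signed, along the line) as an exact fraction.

Set Y = (0, 0), E = (1, 0), J = (0, 1); any affine frame gives the same invariant.
1. N lies on line EJ with EN:NJ = 2:3 ⇒ N = (3/5, 2/5)
2. X lies on line JN with JX:XN = 5:3 ⇒ X = (3/8, 5/8)
3. S is the centroid of triangle YJN ⇒ S = (1/5, 7/15)
4. Z is the centroid of triangle SNX ⇒ Z = (47/120, 179/360)
through E parallel to SY: direction (-1/5, -7/15); meets ZN at V = (113/105, 8/45)
V = Z + t·(N−Z) with t = 23/7

t = 23/7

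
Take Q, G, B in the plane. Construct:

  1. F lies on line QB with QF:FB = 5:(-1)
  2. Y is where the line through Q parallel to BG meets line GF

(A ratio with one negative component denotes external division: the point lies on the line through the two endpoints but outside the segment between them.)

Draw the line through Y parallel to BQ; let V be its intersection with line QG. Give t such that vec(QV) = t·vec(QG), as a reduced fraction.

Choose coordinates Q = (0, 0), G = (1, 0), B = (0, 1).
1. F lies on line QB with QF:FB = 5:(-1) ⇒ F = (0, 5/4)
2. Y is where the line through Q parallel to BG meets line GF ⇒ Y = (5, -5)
through Y parallel to BQ: direction (0, -1); meets QG at V = (5, 0)
V = Q + t·(G−Q) with t = 5

t = 5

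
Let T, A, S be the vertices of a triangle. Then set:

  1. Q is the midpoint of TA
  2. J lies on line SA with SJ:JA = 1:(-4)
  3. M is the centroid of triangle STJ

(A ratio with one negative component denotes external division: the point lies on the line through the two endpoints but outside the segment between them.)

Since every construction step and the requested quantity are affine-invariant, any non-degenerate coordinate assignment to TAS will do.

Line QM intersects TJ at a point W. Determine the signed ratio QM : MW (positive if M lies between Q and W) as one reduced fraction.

QM:MW = 5

Assign T = (0, 0), A = (1, 0), S = (0, 1) — the answer is frame-independent, so this choice is without loss of generality.
1. Q is the midpoint of TA ⇒ Q = (1/2, 0)
2. J lies on line SA with SJ:JA = 1:(-4) ⇒ J = (-1/3, 4/3)
3. M is the centroid of triangle STJ ⇒ M = (-1/9, 7/9)
line QM meets TJ at W = (-7/30, 14/15)
M = Q + t·(W−Q) with t = 5/6, so QM:MW = 5/6:1/6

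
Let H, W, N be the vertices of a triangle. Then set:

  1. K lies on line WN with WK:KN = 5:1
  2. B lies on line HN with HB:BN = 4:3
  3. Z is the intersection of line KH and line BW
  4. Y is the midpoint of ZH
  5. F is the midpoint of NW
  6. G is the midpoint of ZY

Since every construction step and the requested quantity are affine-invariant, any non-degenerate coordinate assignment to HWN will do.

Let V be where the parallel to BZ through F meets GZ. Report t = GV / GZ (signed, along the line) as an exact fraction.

Choose coordinates H = (0, 0), W = (1, 0), N = (0, 1).
1. K lies on line WN with WK:KN = 5:1 ⇒ K = (1/6, 5/6)
2. B lies on line HN with HB:BN = 4:3 ⇒ B = (0, 4/7)
3. Z is the intersection of line KH and line BW ⇒ Z = (4/39, 20/39)
4. Y is the midpoint of ZH ⇒ Y = (2/39, 10/39)
5. F is the midpoint of NW ⇒ F = (1/2, 1/2)
6. G is the midpoint of ZY ⇒ G = (1/13, 5/13)
through F parallel to BZ: direction (4/39, -16/273); meets GZ at V = (11/78, 55/78)
V = G + t·(Z−G) with t = 5/2

t = 5/2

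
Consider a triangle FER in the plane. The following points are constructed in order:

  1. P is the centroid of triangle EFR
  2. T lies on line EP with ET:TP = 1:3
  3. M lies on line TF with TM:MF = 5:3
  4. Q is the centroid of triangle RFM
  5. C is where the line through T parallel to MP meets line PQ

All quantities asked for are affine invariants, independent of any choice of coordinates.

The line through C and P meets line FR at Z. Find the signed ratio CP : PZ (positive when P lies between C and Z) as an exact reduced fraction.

CP:PZ = 99/64

Set F = (0, 0), E = (1, 0), R = (0, 1); any affine frame gives the same invariant.
1. P is the centroid of triangle EFR ⇒ P = (1/3, 1/3)
2. T lies on line EP with ET:TP = 1:3 ⇒ T = (5/6, 1/12)
3. M lies on line TF with TM:MF = 5:3 ⇒ M = (5/16, 1/32)
4. Q is the centroid of triangle RFM ⇒ Q = (5/48, 11/32)
5. C is where the line through T parallel to MP meets line PQ ⇒ C = (163/192, 119/384)
line CP meets FR at Z = (0, 23/66)
P = C + t·(Z−C) with t = 99/163, so CP:PZ = 99/163:64/163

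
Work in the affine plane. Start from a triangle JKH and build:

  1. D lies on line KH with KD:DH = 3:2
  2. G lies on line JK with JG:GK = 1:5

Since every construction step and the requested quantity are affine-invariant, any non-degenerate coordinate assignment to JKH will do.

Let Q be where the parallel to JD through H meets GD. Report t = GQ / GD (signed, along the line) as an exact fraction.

t = 5

Choose coordinates J = (0, 0), K = (1, 0), H = (0, 1).
1. D lies on line KH with KD:DH = 3:2 ⇒ D = (2/5, 3/5)
2. G lies on line JK with JG:GK = 1:5 ⇒ G = (1/6, 0)
through H parallel to JD: direction (2/5, 3/5); meets GD at Q = (4/3, 3)
Q = G + t·(D−G) with t = 5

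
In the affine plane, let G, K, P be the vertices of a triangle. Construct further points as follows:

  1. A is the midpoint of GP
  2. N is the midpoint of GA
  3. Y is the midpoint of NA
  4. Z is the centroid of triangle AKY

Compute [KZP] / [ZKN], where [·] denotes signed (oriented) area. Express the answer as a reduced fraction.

Work in coordinates with G = (0, 0), K = (1, 0), P = (0, 1).
1. A is the midpoint of GP ⇒ A = (0, 1/2)
2. N is the midpoint of GA ⇒ N = (0, 1/4)
3. Y is the midpoint of NA ⇒ Y = (0, 3/8)
4. Z is the centroid of triangle AKY ⇒ Z = (1/3, 7/24)
2·[KZP] = -3/8, 2·[ZKN] = -1/8
[KZP]:[ZKN] = -3/8:-1/8 = 3

[KZP]:[ZKN] = 3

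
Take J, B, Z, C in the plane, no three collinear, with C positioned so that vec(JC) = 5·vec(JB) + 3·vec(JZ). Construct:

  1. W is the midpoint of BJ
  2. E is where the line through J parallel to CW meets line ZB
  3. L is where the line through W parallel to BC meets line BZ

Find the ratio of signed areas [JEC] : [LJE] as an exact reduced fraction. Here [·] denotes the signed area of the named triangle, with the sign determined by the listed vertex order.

Work in coordinates with J = (0, 0), B = (1, 0), Z = (0, 1), C = (5, 3).
1. W is the midpoint of BJ ⇒ W = (1/2, 0)
2. E is where the line through J parallel to CW meets line ZB ⇒ E = (3/5, 2/5)
3. L is where the line through W parallel to BC meets line BZ ⇒ L = (11/14, 3/14)
2·[JEC] = -1/5, 2·[LJE] = -13/70
[JEC]:[LJE] = -1/5:-13/70 = 14/13

[JEC]:[LJE] = 14/13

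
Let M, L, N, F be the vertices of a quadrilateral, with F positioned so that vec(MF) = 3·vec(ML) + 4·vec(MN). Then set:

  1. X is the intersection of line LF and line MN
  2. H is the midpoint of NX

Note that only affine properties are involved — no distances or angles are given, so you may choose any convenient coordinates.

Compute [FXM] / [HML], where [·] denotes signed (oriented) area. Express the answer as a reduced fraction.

Assign M = (0, 0), L = (1, 0), N = (0, 1), F = (3, 4) — the answer is frame-independent, so this choice is without loss of generality.
1. X is the intersection of line LF and line MN ⇒ X = (0, -2)
2. H is the midpoint of NX ⇒ H = (0, -1/2)
2·[FXM] = -6, 2·[HML] = -1/2
[FXM]:[HML] = -6:-1/2 = 12

[FXM]:[HML] = 12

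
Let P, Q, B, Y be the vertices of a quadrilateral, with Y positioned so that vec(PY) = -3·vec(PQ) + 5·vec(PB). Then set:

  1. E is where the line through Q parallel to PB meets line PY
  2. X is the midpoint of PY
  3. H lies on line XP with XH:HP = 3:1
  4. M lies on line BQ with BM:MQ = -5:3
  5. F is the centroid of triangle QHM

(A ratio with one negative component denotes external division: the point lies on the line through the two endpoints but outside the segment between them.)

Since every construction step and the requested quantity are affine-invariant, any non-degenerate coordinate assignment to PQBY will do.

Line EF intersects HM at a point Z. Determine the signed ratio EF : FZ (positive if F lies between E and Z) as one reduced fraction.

EF:FZ = -97/9

Choose coordinates P = (0, 0), Q = (1, 0), B = (0, 1), Y = (-3, 5).
1. E is where the line through Q parallel to PB meets line PY ⇒ E = (1, -5/3)
2. X is the midpoint of PY ⇒ X = (-3/2, 5/2)
3. H lies on line XP with XH:HP = 3:1 ⇒ H = (-3/8, 5/8)
4. M lies on line BQ with BM:MQ = -5:3 ⇒ M = (5/2, -3/2)
5. F is the centroid of triangle QHM ⇒ F = (25/24, -7/24)
line EF meets HM at Z = (302/291, -122/291)
F = E + t·(Z−E) with t = 97/88, so EF:FZ = 97/88:-9/88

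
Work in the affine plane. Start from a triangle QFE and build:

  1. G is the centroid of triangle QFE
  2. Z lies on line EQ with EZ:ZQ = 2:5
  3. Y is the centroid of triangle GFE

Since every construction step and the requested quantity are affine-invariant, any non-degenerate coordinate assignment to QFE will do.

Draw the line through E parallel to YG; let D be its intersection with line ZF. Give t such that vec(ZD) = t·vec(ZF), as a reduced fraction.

Assign Q = (0, 0), F = (1, 0), E = (0, 1) — the answer is frame-independent, so this choice is without loss of generality.
1. G is the centroid of triangle QFE ⇒ G = (1/3, 1/3)
2. Z lies on line EQ with EZ:ZQ = 2:5 ⇒ Z = (0, 5/7)
3. Y is the centroid of triangle GFE ⇒ Y = (4/9, 4/9)
through E parallel to YG: direction (-1/9, -1/9); meets ZF at D = (-1/6, 5/6)
D = Z + t·(F−Z) with t = -1/6

t = -1/6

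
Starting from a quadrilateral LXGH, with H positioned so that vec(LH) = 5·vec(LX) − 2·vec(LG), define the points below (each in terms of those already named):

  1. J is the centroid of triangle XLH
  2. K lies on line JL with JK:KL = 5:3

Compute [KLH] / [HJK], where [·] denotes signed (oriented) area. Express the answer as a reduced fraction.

[KLH]:[HJK] = 3/5

Work in coordinates with L = (0, 0), X = (1, 0), G = (0, 1), H = (5, -2).
1. J is the centroid of triangle XLH ⇒ J = (2, -2/3)
2. K lies on line JL with JK:KL = 5:3 ⇒ K = (3/4, -1/4)
2·[KLH] = 1/4, 2·[HJK] = 5/12
[KLH]:[HJK] = 1/4:5/12 = 3/5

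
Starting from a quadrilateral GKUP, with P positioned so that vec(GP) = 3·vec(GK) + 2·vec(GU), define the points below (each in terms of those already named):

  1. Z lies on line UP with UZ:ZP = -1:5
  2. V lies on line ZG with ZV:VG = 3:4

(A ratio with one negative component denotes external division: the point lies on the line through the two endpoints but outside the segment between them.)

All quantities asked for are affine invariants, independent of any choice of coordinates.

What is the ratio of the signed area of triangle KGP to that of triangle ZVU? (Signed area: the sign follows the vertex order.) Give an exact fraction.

Choose coordinates G = (0, 0), K = (1, 0), U = (0, 1), P = (3, 2).
1. Z lies on line UP with UZ:ZP = -1:5 ⇒ Z = (-3/4, 3/4)
2. V lies on line ZG with ZV:VG = 3:4 ⇒ V = (-3/7, 3/7)
2·[KGP] = -2, 2·[ZVU] = 9/28
[KGP]:[ZVU] = -2:9/28 = -56/9

[KGP]:[ZVU] = -56/9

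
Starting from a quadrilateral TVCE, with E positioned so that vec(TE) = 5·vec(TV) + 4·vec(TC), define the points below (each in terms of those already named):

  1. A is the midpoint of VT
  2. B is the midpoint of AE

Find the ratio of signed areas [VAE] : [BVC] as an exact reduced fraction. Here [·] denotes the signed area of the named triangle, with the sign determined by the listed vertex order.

Assign T = (0, 0), V = (1, 0), C = (0, 1), E = (5, 4) — the answer is frame-independent, so this choice is without loss of generality.
1. A is the midpoint of VT ⇒ A = (1/2, 0)
2. B is the midpoint of AE ⇒ B = (11/4, 2)
2·[VAE] = -2, 2·[BVC] = -15/4
[VAE]:[BVC] = -2:-15/4 = 8/15

[VAE]:[BVC] = 8/15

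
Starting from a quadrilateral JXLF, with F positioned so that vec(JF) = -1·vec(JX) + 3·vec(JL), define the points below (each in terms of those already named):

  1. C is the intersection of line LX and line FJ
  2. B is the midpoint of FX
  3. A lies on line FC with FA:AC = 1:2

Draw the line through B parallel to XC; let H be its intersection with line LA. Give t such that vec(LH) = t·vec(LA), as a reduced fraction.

t = 3/4

Work in coordinates with J = (0, 0), X = (1, 0), L = (0, 1), F = (-1, 3).
1. C is the intersection of line LX and line FJ ⇒ C = (-1/2, 3/2)
2. B is the midpoint of FX ⇒ B = (0, 3/2)
3. A lies on line FC with FA:AC = 1:2 ⇒ A = (-5/6, 5/2)
through B parallel to XC: direction (-3/2, 3/2); meets LA at H = (-5/8, 17/8)
H = L + t·(A−L) with t = 3/4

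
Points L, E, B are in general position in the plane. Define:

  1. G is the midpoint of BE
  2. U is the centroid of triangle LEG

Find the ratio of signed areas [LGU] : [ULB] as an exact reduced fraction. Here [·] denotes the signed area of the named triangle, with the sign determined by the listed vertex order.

Assign L = (0, 0), E = (1, 0), B = (0, 1) — the answer is frame-independent, so this choice is without loss of generality.
1. G is the midpoint of BE ⇒ G = (1/2, 1/2)
2. U is the centroid of triangle LEG ⇒ U = (1/2, 1/6)
2·[LGU] = -1/6, 2·[ULB] = -1/2
[LGU]:[ULB] = -1/6:-1/2 = 1/3

[LGU]:[ULB] = 1/3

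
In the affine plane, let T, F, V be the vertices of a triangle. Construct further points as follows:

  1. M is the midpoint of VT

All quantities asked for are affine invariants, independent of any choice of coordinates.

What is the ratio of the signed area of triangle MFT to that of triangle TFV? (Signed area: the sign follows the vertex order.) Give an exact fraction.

Work in coordinates with T = (0, 0), F = (1, 0), V = (0, 1).
1. M is the midpoint of VT ⇒ M = (0, 1/2)
2·[MFT] = -1/2, 2·[TFV] = 1
[MFT]:[TFV] = -1/2:1 = -1/2

[MFT]:[TFV] = -1/2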